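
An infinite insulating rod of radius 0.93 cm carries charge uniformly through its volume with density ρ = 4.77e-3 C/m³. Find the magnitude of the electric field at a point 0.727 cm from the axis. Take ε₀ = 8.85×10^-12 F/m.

E ≈ 1.96×10^6 V/m

Take a coaxial cylindrical Gaussian surface of radius r = 0.727 cm and length L (r < R).
Charge inside radius r per length L is ρ·πr²·L, so λ_enc = ρπr² = 7.92×10^-7 C/m.
Gauss's law: E·2πrL = λ_enc L/ε₀.
E = |λ_enc|/(2πε₀r) = (7.92e-7)/(2π·8.85×10^-12·0.00727) = 1.96×10^6 N/C.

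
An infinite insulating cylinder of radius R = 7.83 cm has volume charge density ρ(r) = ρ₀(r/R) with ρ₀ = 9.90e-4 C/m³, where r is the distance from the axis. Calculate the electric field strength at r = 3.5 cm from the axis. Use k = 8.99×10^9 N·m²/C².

E ≈ 5.83e5 N/C

By cylindrical symmetry E is radial; use a coaxial Gaussian cylinder of radius 3.5 cm and length L (r < R).
Integrating ρ over the cross-section to radius r: λ_enc = (2πρ₀/R) ∫₀^r r'^2 dr' = 2πρ₀ r^3/(3·R) = 1.135×10^-6 C/m.
By Gauss's law (flux through the curved wall only), E·2πrL = λ_enc L/ε₀.
E = 2k|λ_enc|/r = 2(8.99×10^9)(1.135×10^-6)/(0.035) = 5.83e5 N/C.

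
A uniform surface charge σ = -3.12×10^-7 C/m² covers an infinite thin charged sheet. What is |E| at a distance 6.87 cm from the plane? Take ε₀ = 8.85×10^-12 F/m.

Choose a cylindrical pillbox piercing the sheet, end faces (area A) parallel to it.
Flux Φ = 2EA and Q_enc = σA, so 2EA = σA/ε₀ ⇒ E = |σ|/(2ε₀), independent of distance.
E = |σ|/(2ε₀) = (3.12e-7)/(2·8.85×10^-12) = 1.76e4 N/C.

E = 1.76×10^4 N/C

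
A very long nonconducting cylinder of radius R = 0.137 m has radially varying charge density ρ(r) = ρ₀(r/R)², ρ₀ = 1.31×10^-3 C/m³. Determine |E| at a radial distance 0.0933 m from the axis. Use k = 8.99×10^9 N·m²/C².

E = 1.60e6 V/m

Choose a coaxial cylinder of radius r = 0.0933 m (arbitrary length L) as the Gaussian surface (r < R).
Integrating ρ over the cross-section to radius r: λ_enc = (2πρ₀/R²) ∫₀^r r'^3 dr' = 2πρ₀ r^4/(4·R²) = 8.308×10^-6 C/m.
By Gauss's law (flux through the curved wall only), E·2πrL = λ_enc L/ε₀.
E = 2k|λ_enc|/r = 2(8.99×10^9)(8.308e-6)/(0.0933) = 1.60×10^6 N/C.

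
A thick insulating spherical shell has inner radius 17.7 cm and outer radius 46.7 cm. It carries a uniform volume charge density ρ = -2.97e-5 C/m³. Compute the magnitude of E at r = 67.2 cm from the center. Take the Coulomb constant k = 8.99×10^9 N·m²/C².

2.39e5 N/C

By spherical symmetry E is radial; choose a Gaussian sphere of radius r = 67.2 cm (r > 46.7 cm, enclosing the whole shell).
Q_enc = ρ·(4π/3)(b³ − a³) = (-2.97×10^-5)·(4π/3)·((0.467)³ − (0.177)³) = -1.198×10^-5 C.
Applying ∮E·dA = Q_enc/ε₀ with Φ = E(4πr²):
E = k|Q_enc|/r² = (8.99×10^9)(1.198×10^-5)/(0.672)² = 2.39e5 N/C.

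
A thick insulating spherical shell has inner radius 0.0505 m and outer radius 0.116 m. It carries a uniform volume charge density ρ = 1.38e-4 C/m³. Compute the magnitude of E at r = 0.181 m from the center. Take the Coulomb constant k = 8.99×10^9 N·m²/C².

|E| ≈ 2.27e5 N/C

Take a concentric spherical Gaussian surface of radius r = 0.181 m (r > 0.116 m, enclosing the whole shell).
Q_enc = ρ·(4π/3)(b³ − a³) = (1.38×10^-4)·(4π/3)·((0.116)³ − (0.0505)³) = 8.278e-7 C.
Since E is radial and uniform over the Gaussian sphere, Φ = E·4πr² = Q_enc/ε₀.
E = k|Q_enc|/r² = (8.99×10^9)(8.278×10^-7)/(0.181)² = 2.27e5 N/C.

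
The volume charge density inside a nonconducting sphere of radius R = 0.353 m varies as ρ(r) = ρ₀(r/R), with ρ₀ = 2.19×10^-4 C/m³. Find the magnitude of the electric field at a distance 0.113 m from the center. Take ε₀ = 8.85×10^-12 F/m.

By spherical symmetry E is radial; choose a Gaussian sphere of radius r = 0.113 m (r < R).
Integrate the density: Q_enc = 4π ∫₀^r ρ₀(r'/R)^1 r'² dr' = 4πρ₀ r^4/(4·R) = 3.178×10^-7 C.
By Gauss's law, ∮E·dA = E·4πr² = Q_enc/ε₀.
E = |Q_enc|/(4πε₀r²) = (3.178×10^-7)/(4π·8.85×10^-12·(0.113)²) = 2.24×10^5 N/C.

|E| ≈ 2.24×10^5 V/m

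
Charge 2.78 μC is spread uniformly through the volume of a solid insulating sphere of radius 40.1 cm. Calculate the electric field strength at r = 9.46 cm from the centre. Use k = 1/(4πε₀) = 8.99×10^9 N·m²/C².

E = 3.67e4 V/m

Take a concentric spherical Gaussian surface of radius r = 9.46 cm (r < R).
Only the charge within r is enclosed: Q_enc = Q·(r/R)³ = (2.78 μC)·(9.46 cm/40.1 cm)³ = 3.65×10^-8 C.
Applying ∮E·dA = Q_enc/ε₀ with Φ = E(4πr²):
E = k|Q_enc|/r² = (8.99×10^9)(3.65e-8)/(0.0946)² = 3.67×10^4 N/C.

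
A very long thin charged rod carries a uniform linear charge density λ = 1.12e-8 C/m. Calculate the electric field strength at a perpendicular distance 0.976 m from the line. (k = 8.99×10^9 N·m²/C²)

206 N/C

Take a coaxial cylindrical Gaussian surface of radius r = 0.976 m and length L.
Q_enc = λL, so λ_enc = 1.12×10^-8 C/m.
Applying ∮E·dA = Q_enc/ε₀ with the end caps contributing no flux:
E = 2k|λ_enc|/r = 2(8.99×10^9)(1.12e-8)/(0.976) = 206 N/C.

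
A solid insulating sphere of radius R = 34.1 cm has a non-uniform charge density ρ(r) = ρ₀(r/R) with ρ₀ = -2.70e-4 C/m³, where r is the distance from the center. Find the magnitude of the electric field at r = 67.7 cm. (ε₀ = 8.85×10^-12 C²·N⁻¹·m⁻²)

E = 6.60e5 V/m

Symmetry ⇒ E = E(r) r̂. Gaussian sphere of radius r = 67.7 cm (r > R, all charge enclosed).
Q_enc = 4π ∫₀^R ρ₀(r'/R)^1 r'² dr' = 4πρ₀R³/4 = -3.363×10^-5 C.
Gauss's law: E·4πr² = Q_enc/ε₀.
E = |Q_enc|/(4πε₀r²) = (3.363×10^-5)/(4π·8.85×10^-12·(0.677)²) = 6.60×10^5 N/C.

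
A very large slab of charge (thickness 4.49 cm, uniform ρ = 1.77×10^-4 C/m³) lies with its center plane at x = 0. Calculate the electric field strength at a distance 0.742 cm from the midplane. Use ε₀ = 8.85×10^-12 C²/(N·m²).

By symmetry E is perpendicular to the slab. A Gaussian pillbox from −0.742 cm to +0.742 cm (face area A) lies entirely within the slab.
Q_enc = ρ·(2x)·A and flux = 2EA, so 2EA = 2ρxA/ε₀ ⇒ E = |ρ|x/ε₀.
E = (1.77×10^-4)(0.00742)/(8.85×10^-12) = 1.48×10^5 N/C.

E ≈ 1.48×10^5 N/C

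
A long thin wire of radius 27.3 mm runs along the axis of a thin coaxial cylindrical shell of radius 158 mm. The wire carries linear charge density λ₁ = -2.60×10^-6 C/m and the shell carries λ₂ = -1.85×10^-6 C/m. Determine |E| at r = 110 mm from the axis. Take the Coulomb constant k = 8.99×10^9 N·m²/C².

By cylindrical symmetry E is radial; use a coaxial Gaussian cylinder of radius 110 mm and length L (between the conductors, 27.3 mm < r < 158 mm).
Only the inner wire is enclosed; the outer shell contributes nothing inside itself. λ_enc = λ₁ = -2.60e-6 C/m.
By Gauss's law (flux through the curved wall only), E·2πrL = λ_enc L/ε₀.
E = 2k|λ_enc|/r = 2(8.99×10^9)(2.60e-6)/(0.11) = 4.25×10^5 N/C.

|E| ≈ 4.25e5 N/C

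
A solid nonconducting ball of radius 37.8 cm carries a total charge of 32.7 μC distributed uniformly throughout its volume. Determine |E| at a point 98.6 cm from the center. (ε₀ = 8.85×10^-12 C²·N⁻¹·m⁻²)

Take a concentric spherical Gaussian surface of radius r = 98.6 cm (r > R, so the entire charge is enclosed).
Q_enc = 32.7 μC = 3.27×10^-5 C.
By Gauss's law, ∮E·dA = E·4πr² = Q_enc/ε₀.
E = |Q_enc|/(4πε₀r²) = (3.27×10^-5)/(4π·8.85×10^-12·(0.986)²) = 3.02×10^5 N/C.

3.02×10^5 N/C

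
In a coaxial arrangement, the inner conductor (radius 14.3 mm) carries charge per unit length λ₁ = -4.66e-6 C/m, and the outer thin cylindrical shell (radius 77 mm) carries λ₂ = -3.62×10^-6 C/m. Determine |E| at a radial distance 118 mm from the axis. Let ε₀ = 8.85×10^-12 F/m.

By cylindrical symmetry E is radial; use a coaxial Gaussian cylinder of radius 118 mm and length L (r > 77 mm, enclosing both).
λ_enc = λ₁ + λ₂ = (-4.66×10^-6) + (-3.62e-6) = -8.28×10^-6 C/m.
By Gauss's law (flux through the curved wall only), E·2πrL = λ_enc L/ε₀.
E = |λ_enc|/(2πε₀r) = (8.28×10^-6)/(2π·8.85×10^-12·0.118) = 1.26×10^6 N/C.

|E| ≈ 1.26e6 N/C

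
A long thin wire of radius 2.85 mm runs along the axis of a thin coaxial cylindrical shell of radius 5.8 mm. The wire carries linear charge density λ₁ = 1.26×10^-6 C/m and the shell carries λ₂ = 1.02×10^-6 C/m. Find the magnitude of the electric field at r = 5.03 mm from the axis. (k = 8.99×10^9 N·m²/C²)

Coaxial Gaussian cylinder, radius r = 5.03 mm, length L (between the conductors, 2.85 mm < r < 5.8 mm).
Only the inner wire is enclosed; the outer shell contributes nothing inside itself. λ_enc = λ₁ = 1.26×10^-6 C/m.
By Gauss's law (flux through the curved wall only), E·2πrL = λ_enc L/ε₀.
E = 2k|λ_enc|/r = 2(8.99×10^9)(1.26×10^-6)/(0.00503) = 4.50×10^6 N/C.

E ≈ 4.50×10^6 N/C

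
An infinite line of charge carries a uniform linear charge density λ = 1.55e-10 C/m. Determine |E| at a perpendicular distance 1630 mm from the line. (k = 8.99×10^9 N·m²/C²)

E = 1.71 V/m

Take a coaxial cylindrical Gaussian surface of radius r = 1630 mm and length L.
Q_enc = λL, so λ_enc = 1.55e-10 C/m.
Since E is radial and uniform over the curved surface, Φ = E·2πrL = Q_enc/ε₀ = λ_enc L/ε₀.
E = 2k|λ_enc|/r = 2(8.99×10^9)(1.55×10^-10)/(1.63) = 1.71 N/C.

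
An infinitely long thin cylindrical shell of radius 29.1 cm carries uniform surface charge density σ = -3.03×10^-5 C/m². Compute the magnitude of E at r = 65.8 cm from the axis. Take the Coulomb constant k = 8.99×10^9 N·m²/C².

E = 1.51e6 V/m

By cylindrical symmetry E is radial; use a coaxial Gaussian cylinder of radius 65.8 cm and length L (r > 29.1 cm).
The whole shell is enclosed: λ_enc = σ·2πR = (-3.03×10^-5)·2π·(0.291) = -5.54×10^-5 C/m.
By Gauss's law (flux through the curved wall only), E·2πrL = λ_enc L/ε₀.
E = 2k|λ_enc|/r = 2(8.99×10^9)(5.54e-5)/(0.658) = 1.51×10^6 N/C.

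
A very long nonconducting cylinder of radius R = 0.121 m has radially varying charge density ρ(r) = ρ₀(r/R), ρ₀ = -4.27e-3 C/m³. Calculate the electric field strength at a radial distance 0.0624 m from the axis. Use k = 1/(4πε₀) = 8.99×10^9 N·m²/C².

Take a coaxial cylindrical Gaussian surface of radius r = 0.0624 m and length L (r < R).
λ_enc = ∫₀^r ρ(r')·2πr' dr' = (2πρ₀/R)·r^3/3 = -1.796×10^-5 C/m.
Applying ∮E·dA = Q_enc/ε₀ with the end caps contributing no flux:
E = 2k|λ_enc|/r = 2(8.99×10^9)(1.796×10^-5)/(0.0624) = 5.17×10^6 N/C.

|E| = 5.17×10^6 V/m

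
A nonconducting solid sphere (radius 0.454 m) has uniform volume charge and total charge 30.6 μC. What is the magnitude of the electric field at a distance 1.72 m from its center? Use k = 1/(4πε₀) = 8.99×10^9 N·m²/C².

E = 9.30×10^4 N/C

Take a concentric spherical Gaussian surface of radius r = 1.72 m (r > R, so the entire charge is enclosed).
Q_enc = 30.6 μC = 3.06×10^-5 C.
Gauss's law: E·4πr² = Q_enc/ε₀.
E = k|Q_enc|/r² = (8.99×10^9)(3.06e-5)/(1.72)² = 9.30×10^4 N/C.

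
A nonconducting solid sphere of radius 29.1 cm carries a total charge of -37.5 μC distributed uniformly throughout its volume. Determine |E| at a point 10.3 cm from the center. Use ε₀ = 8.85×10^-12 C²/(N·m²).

E ≈ 1.41e6 V/m

Use a concentric Gaussian sphere at r = 10.3 cm (r < R).
Only the charge within r is enclosed: Q_enc = Q·(r/R)³ = (-37.5 μC)·(10.3 cm/29.1 cm)³ = -1.663×10^-6 C.
By Gauss's law, ∮E·dA = E·4πr² = Q_enc/ε₀.
E = |Q_enc|/(4πε₀r²) = (1.663e-6)/(4π·8.85×10^-12·(0.103)²) = 1.41×10^6 N/C.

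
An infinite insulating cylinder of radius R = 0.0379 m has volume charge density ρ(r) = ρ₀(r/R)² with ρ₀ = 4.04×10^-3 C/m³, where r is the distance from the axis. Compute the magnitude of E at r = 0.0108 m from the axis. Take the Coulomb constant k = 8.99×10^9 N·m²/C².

Choose a coaxial cylinder of radius r = 0.0108 m (arbitrary length L) as the Gaussian surface (r < R).
Integrating ρ over the cross-section to radius r: λ_enc = (2πρ₀/R²) ∫₀^r r'^3 dr' = 2πρ₀ r^4/(4·R²) = 6.011×10^-8 C/m.
Gauss's law: E·2πrL = λ_enc L/ε₀.
E = 2k|λ_enc|/r = 2(8.99×10^9)(6.011×10^-8)/(0.0108) = 1.00×10^5 N/C.

1.00e5 V/m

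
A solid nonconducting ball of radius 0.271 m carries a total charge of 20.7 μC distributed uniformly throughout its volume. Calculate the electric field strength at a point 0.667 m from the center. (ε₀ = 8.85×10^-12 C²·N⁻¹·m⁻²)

|E| = 4.18×10^5 V/m

Use a concentric Gaussian sphere at r = 0.667 m (r > R, so the entire charge is enclosed).
Q_enc = 20.7 μC = 2.07e-5 C.
Since E is radial and uniform over the Gaussian sphere, Φ = E·4πr² = Q_enc/ε₀.
E = |Q_enc|/(4πε₀r²) = (2.07×10^-5)/(4π·8.85×10^-12·(0.667)²) = 4.18e5 N/C.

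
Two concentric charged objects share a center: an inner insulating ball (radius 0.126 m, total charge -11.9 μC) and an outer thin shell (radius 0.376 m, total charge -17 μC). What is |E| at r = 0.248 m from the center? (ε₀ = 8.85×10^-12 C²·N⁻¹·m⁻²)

By spherical symmetry E is radial; choose a Gaussian sphere of radius r = 0.248 m (between the bodies, 0.126 m < r < 0.376 m).
Only the inner charge is enclosed; the outer shell contributes nothing inside itself. Q_enc = -11.9 μC = -1.19e-5 C.
By Gauss's law, ∮E·dA = E·4πr² = Q_enc/ε₀.
E = |Q_enc|/(4πε₀r²) = (1.19×10^-5)/(4π·8.85×10^-12·(0.248)²) = 1.74×10^6 N/C.

|E| ≈ 1.74×10^6 N/C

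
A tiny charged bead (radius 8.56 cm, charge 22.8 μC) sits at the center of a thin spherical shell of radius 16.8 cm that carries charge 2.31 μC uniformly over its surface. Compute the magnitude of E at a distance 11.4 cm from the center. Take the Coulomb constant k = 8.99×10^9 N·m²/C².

1.58e7 V/m

Use a concentric Gaussian sphere at r = 11.4 cm (between the bodies, 8.56 cm < r < 16.8 cm).
The shell at 16.8 cm lies outside the Gaussian surface, so Q_enc = 22.8 μC = 2.28e-5 C.
By Gauss's law, ∮E·dA = E·4πr² = Q_enc/ε₀.
E = k|Q_enc|/r² = (8.99×10^9)(2.28e-5)/(0.114)² = 1.58×10^7 N/C.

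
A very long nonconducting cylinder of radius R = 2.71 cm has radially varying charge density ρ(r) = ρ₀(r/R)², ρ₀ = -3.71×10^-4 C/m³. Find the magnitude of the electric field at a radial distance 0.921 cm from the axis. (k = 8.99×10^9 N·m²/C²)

Choose a coaxial cylinder of radius r = 0.921 cm (arbitrary length L) as the Gaussian surface (r < R).
Integrating ρ over the cross-section to radius r: λ_enc = (2πρ₀/R²) ∫₀^r r'^3 dr' = 2πρ₀ r^4/(4·R²) = -5.709×10^-9 C/m.
By Gauss's law (flux through the curved wall only), E·2πrL = λ_enc L/ε₀.
E = 2k|λ_enc|/r = 2(8.99×10^9)(5.709×10^-9)/(0.00921) = 1.11e4 N/C.

E ≈ 1.11×10^4 N/C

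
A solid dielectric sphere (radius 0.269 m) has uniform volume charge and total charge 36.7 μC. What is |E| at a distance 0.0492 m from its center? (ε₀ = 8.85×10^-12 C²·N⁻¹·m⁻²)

E ≈ 8.34e5 V/m

By spherical symmetry E is radial; choose a Gaussian sphere of radius r = 0.0492 m (r < R).
Only the charge within r is enclosed: Q_enc = Q·(r/R)³ = (36.7 μC)·(0.0492 m/0.269 m)³ = 2.245e-7 C.
By Gauss's law, ∮E·dA = E·4πr² = Q_enc/ε₀.
E = |Q_enc|/(4πε₀r²) = (2.245e-7)/(4π·8.85×10^-12·(0.0492)²) = 8.34×10^5 N/C.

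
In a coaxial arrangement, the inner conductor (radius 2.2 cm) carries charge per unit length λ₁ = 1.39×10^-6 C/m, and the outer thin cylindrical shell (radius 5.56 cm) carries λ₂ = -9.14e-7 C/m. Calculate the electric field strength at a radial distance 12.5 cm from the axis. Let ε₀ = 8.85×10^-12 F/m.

6.85×10^4 V/m

Coaxial Gaussian cylinder, radius r = 12.5 cm, length L (r > 5.56 cm, enclosing both).
λ_enc = λ₁ + λ₂ = (1.39e-6) + (-9.14e-7) = 4.76e-7 C/m.
Applying ∮E·dA = Q_enc/ε₀ with the end caps contributing no flux:
E = |λ_enc|/(2πε₀r) = (4.76e-7)/(2π·8.85×10^-12·0.125) = 6.85e4 N/C.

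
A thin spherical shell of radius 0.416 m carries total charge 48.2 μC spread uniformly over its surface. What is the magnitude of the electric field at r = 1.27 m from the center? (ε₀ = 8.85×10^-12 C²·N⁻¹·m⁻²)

E ≈ 2.69×10^5 V/m

Use a concentric Gaussian sphere at r = 1.27 m (r > 0.416 m).
The entire shell is enclosed: Q_enc = 4.82×10^-5 C.
Applying ∮E·dA = Q_enc/ε₀ with Φ = E(4πr²):
E = |Q_enc|/(4πε₀r²) = (4.82×10^-5)/(4π·8.85×10^-12·(1.27)²) = 2.69×10^5 N/C.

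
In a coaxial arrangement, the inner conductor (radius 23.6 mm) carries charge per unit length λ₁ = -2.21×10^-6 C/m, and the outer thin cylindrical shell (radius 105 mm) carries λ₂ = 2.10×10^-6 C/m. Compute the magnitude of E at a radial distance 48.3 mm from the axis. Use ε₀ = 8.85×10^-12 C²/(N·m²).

E = 8.23×10^5 N/C

Take a coaxial cylindrical Gaussian surface of radius r = 48.3 mm and length L (between the conductors, 23.6 mm < r < 105 mm).
Only the inner wire is enclosed; the outer shell contributes nothing inside itself. λ_enc = λ₁ = -2.21×10^-6 C/m.
Applying ∮E·dA = Q_enc/ε₀ with the end caps contributing no flux:
E = |λ_enc|/(2πε₀r) = (2.21×10^-6)/(2π·8.85×10^-12·0.0483) = 8.23×10^5 N/C.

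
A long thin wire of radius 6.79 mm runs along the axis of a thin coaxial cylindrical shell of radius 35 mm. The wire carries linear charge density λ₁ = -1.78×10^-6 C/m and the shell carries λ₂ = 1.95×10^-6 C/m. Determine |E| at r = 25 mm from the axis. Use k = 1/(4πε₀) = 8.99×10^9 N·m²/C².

E ≈ 1.28×10^6 N/C

By cylindrical symmetry E is radial; use a coaxial Gaussian cylinder of radius 25 mm and length L (between the conductors, 6.79 mm < r < 35 mm).
The shell at 35 mm lies outside the Gaussian surface, so λ_enc = λ₁ = -1.78×10^-6 C/m.
Gauss's law: E·2πrL = λ_enc L/ε₀.
E = 2k|λ_enc|/r = 2(8.99×10^9)(1.78e-6)/(0.025) = 1.28×10^6 N/C.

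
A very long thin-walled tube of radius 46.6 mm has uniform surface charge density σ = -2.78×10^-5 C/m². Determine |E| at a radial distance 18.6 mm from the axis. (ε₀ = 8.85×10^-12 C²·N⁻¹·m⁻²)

E = 0

Coaxial Gaussian cylinder, radius r = 18.6 mm, length L (r < 46.6 mm, inside the shell).
No charge is enclosed, so Gauss's law gives E·2πrL = 0 ⇒ E = 0.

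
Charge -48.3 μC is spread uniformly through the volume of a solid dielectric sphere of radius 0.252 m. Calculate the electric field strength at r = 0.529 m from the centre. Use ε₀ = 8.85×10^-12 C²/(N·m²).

1.55×10^6 N/C

Use a concentric Gaussian sphere at r = 0.529 m (r > R, so the entire charge is enclosed).
Q_enc = -48.3 μC = -4.83×10^-5 C.
Applying ∮E·dA = Q_enc/ε₀ with Φ = E(4πr²):
E = |Q_enc|/(4πε₀r²) = (4.83e-5)/(4π·8.85×10^-12·(0.529)²) = 1.55×10^6 N/C.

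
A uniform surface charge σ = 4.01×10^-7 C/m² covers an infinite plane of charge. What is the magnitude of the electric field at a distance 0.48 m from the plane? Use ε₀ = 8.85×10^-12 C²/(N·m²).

The symmetry is planar: E is normal to the sheet and the same magnitude on both sides. Take a pillbox straddling the sheet with end-cap area A.
Flux Φ = 2EA and Q_enc = σA, so 2EA = σA/ε₀ ⇒ E = |σ|/(2ε₀), independent of distance.
E = |σ|/(2ε₀) = (4.01×10^-7)/(2·8.85×10^-12) = 2.27×10^4 N/C.

E ≈ 2.27×10^4 V/m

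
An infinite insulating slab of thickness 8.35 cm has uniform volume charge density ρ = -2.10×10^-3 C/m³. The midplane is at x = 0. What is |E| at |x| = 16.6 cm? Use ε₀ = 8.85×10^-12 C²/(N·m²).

The point |x| = 16.6 cm lies outside the slab (half-thickness 0.04175 m). A symmetric pillbox spanning the full slab encloses Q_enc = ρ·d·A.
Flux = 2EA ⇒ E = |ρ|d/(2ε₀), independent of distance outside.
E = (2.10×10^-3)(0.0835)/(2·8.85×10^-12) = 9.91×10^6 N/C.

|E| = 9.91×10^6 N/C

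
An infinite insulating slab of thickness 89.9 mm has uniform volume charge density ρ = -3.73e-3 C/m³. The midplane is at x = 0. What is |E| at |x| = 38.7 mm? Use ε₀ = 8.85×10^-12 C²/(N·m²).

E = 1.63×10^7 N/C

By symmetry E is perpendicular to the slab. A Gaussian pillbox from −38.7 mm to +38.7 mm (face area A) lies entirely within the slab.
Q_enc = ρ·(2x)·A and flux = 2EA, so 2EA = 2ρxA/ε₀ ⇒ E = |ρ|x/ε₀.
E = (3.73×10^-3)(0.0387)/(8.85×10^-12) = 1.63×10^7 N/C.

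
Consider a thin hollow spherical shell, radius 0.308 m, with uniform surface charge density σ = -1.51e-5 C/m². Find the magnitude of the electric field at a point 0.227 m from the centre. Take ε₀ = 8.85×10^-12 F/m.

Symmetry ⇒ E = E(r) r̂. Gaussian sphere of radius r = 0.227 m (inside the shell, r < 0.308 m).
No charge lies within this surface, so Q_enc = 0 and Gauss's law gives E·4πr² = 0 ⇒ E = 0.

E = 0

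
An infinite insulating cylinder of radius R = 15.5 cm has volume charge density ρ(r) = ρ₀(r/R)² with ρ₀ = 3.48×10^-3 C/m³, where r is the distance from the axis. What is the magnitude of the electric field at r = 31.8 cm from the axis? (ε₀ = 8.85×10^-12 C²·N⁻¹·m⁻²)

E ≈ 7.43×10^6 N/C

Coaxial Gaussian cylinder, radius r = 31.8 cm, length L (r > R, full charge per length enclosed).
λ_enc = 2π ∫₀^R ρ₀(r'/R)^2 r' dr' = 2πρ₀R²/4 = 1.313e-4 C/m.
By Gauss's law (flux through the curved wall only), E·2πrL = λ_enc L/ε₀.
E = |λ_enc|/(2πε₀r) = (1.313×10^-4)/(2π·8.85×10^-12·0.318) = 7.43e6 N/C.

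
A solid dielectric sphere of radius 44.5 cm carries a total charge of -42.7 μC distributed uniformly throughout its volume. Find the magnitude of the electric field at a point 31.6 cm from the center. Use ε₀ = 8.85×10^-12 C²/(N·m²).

E ≈ 1.38e6 N/C

By spherical symmetry E is radial; choose a Gaussian sphere of radius r = 31.6 cm (r < R).
Only the charge within r is enclosed: Q_enc = Q·(r/R)³ = (-42.7 μC)·(31.6 cm/44.5 cm)³ = -1.529×10^-5 C.
By Gauss's law, ∮E·dA = E·4πr² = Q_enc/ε₀.
E = |Q_enc|/(4πε₀r²) = (1.529×10^-5)/(4π·8.85×10^-12·(0.316)²) = 1.38×10^6 N/C.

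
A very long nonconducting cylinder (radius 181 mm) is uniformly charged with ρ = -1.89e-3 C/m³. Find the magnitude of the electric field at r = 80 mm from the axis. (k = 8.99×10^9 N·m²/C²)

Take a coaxial cylindrical Gaussian surface of radius r = 80 mm and length L (r < R).
Charge inside radius r per length L is ρ·πr²·L, so λ_enc = ρπr² = -3.80e-5 C/m.
Since E is radial and uniform over the curved surface, Φ = E·2πrL = Q_enc/ε₀ = λ_enc L/ε₀.
E = 2k|λ_enc|/r = 2(8.99×10^9)(3.80×10^-5)/(0.08) = 8.54×10^6 N/C.

E = 8.54×10^6 N/C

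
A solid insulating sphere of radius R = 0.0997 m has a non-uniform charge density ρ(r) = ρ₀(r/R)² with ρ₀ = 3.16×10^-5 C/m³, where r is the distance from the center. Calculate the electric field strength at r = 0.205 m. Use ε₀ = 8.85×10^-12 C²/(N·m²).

By spherical symmetry E is radial; choose a Gaussian sphere of radius r = 0.205 m (r > R, all charge enclosed).
Q_enc = 4π ∫₀^R ρ₀(r'/R)^2 r'² dr' = 4πρ₀R³/5 = 7.871×10^-8 C.
Since E is radial and uniform over the Gaussian sphere, Φ = E·4πr² = Q_enc/ε₀.
E = |Q_enc|/(4πε₀r²) = (7.871×10^-8)/(4π·8.85×10^-12·(0.205)²) = 1.68×10^4 N/C.

E = 1.68×10^4 N/C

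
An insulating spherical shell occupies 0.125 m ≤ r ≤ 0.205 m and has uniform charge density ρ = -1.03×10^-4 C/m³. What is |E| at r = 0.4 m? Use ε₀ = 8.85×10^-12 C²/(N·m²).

Symmetry ⇒ E = E(r) r̂. Gaussian sphere of radius r = 0.4 m (r > 0.205 m, enclosing the whole shell).
Q_enc = ρ·(4π/3)(b³ − a³) = (-1.03×10^-4)·(4π/3)·((0.205)³ − (0.125)³) = -2.874×10^-6 C.
Applying ∮E·dA = Q_enc/ε₀ with Φ = E(4πr²):
E = |Q_enc|/(4πε₀r²) = (2.874e-6)/(4π·8.85×10^-12·(0.4)²) = 1.62e5 N/C.

1.62×10^5 V/m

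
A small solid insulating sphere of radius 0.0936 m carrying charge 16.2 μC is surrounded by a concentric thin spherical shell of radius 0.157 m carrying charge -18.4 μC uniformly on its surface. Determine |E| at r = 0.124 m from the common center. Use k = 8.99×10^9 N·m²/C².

E = 9.47×10^6 N/C

Take a concentric spherical Gaussian surface of radius r = 0.124 m (between the bodies, 0.0936 m < r < 0.157 m).
Only the inner charge is enclosed; the outer shell contributes nothing inside itself. Q_enc = 16.2 μC = 1.62×10^-5 C.
Gauss's law: E·4πr² = Q_enc/ε₀.
E = k|Q_enc|/r² = (8.99×10^9)(1.62×10^-5)/(0.124)² = 9.47×10^6 N/C.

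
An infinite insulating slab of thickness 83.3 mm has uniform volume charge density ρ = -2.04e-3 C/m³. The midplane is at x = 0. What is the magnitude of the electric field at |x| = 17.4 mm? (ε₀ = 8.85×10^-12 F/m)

By symmetry E is perpendicular to the slab. A Gaussian pillbox from −17.4 mm to +17.4 mm (face area A) lies entirely within the slab.
Q_enc = ρ·(2x)·A and flux = 2EA, so 2EA = 2ρxA/ε₀ ⇒ E = |ρ|x/ε₀.
E = (2.04e-3)(0.0174)/(8.85×10^-12) = 4.01×10^6 N/C.

|E| = 4.01×10^6 V/m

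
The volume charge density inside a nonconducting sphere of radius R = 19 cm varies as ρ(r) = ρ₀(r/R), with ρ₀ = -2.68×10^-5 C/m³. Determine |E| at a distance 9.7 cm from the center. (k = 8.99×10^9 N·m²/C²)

3.75e4 N/C

Symmetry ⇒ E = E(r) r̂. Gaussian sphere of radius r = 9.7 cm (r < R).
Q_enc = ∫₀^r ρ(r')·4πr'² dr' = (4πρ₀/R) ∫₀^r r'^3 dr' = 4πρ₀ r^4/(4·R) = -3.923e-8 C.
Since E is radial and uniform over the Gaussian sphere, Φ = E·4πr² = Q_enc/ε₀.
E = k|Q_enc|/r² = (8.99×10^9)(3.923×10^-8)/(0.097)² = 3.75×10^4 N/C.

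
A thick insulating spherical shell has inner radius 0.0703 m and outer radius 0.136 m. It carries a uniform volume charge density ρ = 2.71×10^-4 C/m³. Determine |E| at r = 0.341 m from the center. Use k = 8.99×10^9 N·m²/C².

By spherical symmetry E is radial; choose a Gaussian sphere of radius r = 0.341 m (r > 0.136 m, enclosing the whole shell).
Q_enc = ρ·(4π/3)(b³ − a³) = (2.71×10^-4)·(4π/3)·((0.136)³ − (0.0703)³) = 2.461×10^-6 C.
Applying ∮E·dA = Q_enc/ε₀ with Φ = E(4πr²):
E = k|Q_enc|/r² = (8.99×10^9)(2.461×10^-6)/(0.341)² = 1.90×10^5 N/C.

|E| = 1.90×10^5 N/C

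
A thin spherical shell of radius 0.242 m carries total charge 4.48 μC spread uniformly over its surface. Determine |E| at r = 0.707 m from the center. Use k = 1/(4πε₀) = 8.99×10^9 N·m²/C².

Use a concentric Gaussian sphere at r = 0.707 m (r > 0.242 m).
The entire shell is enclosed: Q_enc = 4.48e-6 C.
Gauss's law: E·4πr² = Q_enc/ε₀.
E = k|Q_enc|/r² = (8.99×10^9)(4.48×10^-6)/(0.707)² = 8.06e4 N/C.

|E| ≈ 8.06×10^4 N/C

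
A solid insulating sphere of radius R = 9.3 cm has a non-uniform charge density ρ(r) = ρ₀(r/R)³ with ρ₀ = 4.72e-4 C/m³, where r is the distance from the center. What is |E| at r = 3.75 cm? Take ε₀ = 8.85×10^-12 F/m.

Symmetry ⇒ E = E(r) r̂. Gaussian sphere of radius r = 3.75 cm (r < R).
Q_enc = ∫₀^r ρ(r')·4πr'² dr' = (4πρ₀/R³) ∫₀^r r'^5 dr' = 4πρ₀ r^6/(6·R³) = 3.418e-9 C.
Applying ∮E·dA = Q_enc/ε₀ with Φ = E(4πr²):
E = |Q_enc|/(4πε₀r²) = (3.418e-9)/(4π·8.85×10^-12·(0.0375)²) = 2.19e4 N/C.

|E| ≈ 2.19×10^4 V/m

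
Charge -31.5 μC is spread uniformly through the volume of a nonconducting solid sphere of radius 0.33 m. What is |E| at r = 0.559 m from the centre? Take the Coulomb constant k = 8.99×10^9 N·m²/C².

9.06×10^5 N/C

By spherical symmetry E is radial; choose a Gaussian sphere of radius r = 0.559 m (r > R, so the entire charge is enclosed).
Q_enc = -31.5 μC = -3.15e-5 C.
Since E is radial and uniform over the Gaussian sphere, Φ = E·4πr² = Q_enc/ε₀.
E = k|Q_enc|/r² = (8.99×10^9)(3.15×10^-5)/(0.559)² = 9.06×10^5 N/C.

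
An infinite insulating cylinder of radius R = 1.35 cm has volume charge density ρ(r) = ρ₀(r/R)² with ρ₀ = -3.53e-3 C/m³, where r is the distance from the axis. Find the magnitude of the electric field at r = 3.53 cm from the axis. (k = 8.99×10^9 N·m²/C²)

E = 5.15×10^5 V/m

Choose a coaxial cylinder of radius r = 3.53 cm (arbitrary length L) as the Gaussian surface (r > R, full charge per length enclosed).
λ_enc = 2π ∫₀^R ρ₀(r'/R)^2 r' dr' = 2πρ₀R²/4 = -1.011×10^-6 C/m.
Applying ∮E·dA = Q_enc/ε₀ with the end caps contributing no flux:
E = 2k|λ_enc|/r = 2(8.99×10^9)(1.011×10^-6)/(0.0353) = 5.15e5 N/C.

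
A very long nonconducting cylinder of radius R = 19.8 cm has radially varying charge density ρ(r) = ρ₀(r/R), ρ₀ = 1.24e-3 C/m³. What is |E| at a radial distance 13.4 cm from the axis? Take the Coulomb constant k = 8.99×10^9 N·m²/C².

Coaxial Gaussian cylinder, radius r = 13.4 cm, length L (r < R).
Integrating ρ over the cross-section to radius r: λ_enc = (2πρ₀/R) ∫₀^r r'^2 dr' = 2πρ₀ r^3/(3·R) = 3.156×10^-5 C/m.
Applying ∮E·dA = Q_enc/ε₀ with the end caps contributing no flux:
E = 2k|λ_enc|/r = 2(8.99×10^9)(3.156×10^-5)/(0.134) = 4.23×10^6 N/C.

4.23e6 N/C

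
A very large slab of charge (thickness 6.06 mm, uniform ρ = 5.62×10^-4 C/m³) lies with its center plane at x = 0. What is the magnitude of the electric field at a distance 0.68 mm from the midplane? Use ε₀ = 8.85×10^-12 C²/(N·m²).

By symmetry E is perpendicular to the slab. A Gaussian pillbox from −0.68 mm to +0.68 mm (face area A) lies entirely within the slab.
Q_enc = ρ·(2x)·A and flux = 2EA, so 2EA = 2ρxA/ε₀ ⇒ E = |ρ|x/ε₀.
E = (5.62e-4)(0.00068)/(8.85×10^-12) = 4.32e4 N/C.

E ≈ 4.32e4 N/C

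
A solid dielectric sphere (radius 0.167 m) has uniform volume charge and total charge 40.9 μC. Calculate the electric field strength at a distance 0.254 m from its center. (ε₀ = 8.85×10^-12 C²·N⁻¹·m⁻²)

Use a concentric Gaussian sphere at r = 0.254 m (r > R, so the entire charge is enclosed).
Q_enc = 40.9 μC = 4.09×10^-5 C.
Gauss's law: E·4πr² = Q_enc/ε₀.
E = |Q_enc|/(4πε₀r²) = (4.09×10^-5)/(4π·8.85×10^-12·(0.254)²) = 5.70×10^6 N/C.

|E| ≈ 5.70×10^6 N/C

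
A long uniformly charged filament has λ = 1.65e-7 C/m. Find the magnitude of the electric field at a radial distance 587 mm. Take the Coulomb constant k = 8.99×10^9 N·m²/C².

Choose a coaxial cylinder of radius r = 587 mm (arbitrary length L) as the Gaussian surface.
Q_enc = λL, so λ_enc = 1.65×10^-7 C/m.
Gauss's law: E·2πrL = λ_enc L/ε₀.
E = 2k|λ_enc|/r = 2(8.99×10^9)(1.65e-7)/(0.587) = 5.05×10^3 N/C.

E ≈ 5.05e3 V/m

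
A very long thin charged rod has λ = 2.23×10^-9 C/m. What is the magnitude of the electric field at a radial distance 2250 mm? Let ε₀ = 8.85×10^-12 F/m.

Choose a coaxial cylinder of radius r = 2250 mm (arbitrary length L) as the Gaussian surface.
Q_enc = λL, so λ_enc = 2.23×10^-9 C/m.
Since E is radial and uniform over the curved surface, Φ = E·2πrL = Q_enc/ε₀ = λ_enc L/ε₀.
E = |λ_enc|/(2πε₀r) = (2.23×10^-9)/(2π·8.85×10^-12·2.25) = 17.8 N/C.

E ≈ 17.8 N/C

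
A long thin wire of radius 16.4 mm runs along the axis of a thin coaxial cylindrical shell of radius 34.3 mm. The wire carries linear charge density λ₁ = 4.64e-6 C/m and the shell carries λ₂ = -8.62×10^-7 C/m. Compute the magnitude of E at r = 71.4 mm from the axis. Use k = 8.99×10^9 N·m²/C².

|E| = 9.51×10^5 N/C

Take a coaxial cylindrical Gaussian surface of radius r = 71.4 mm and length L (r > 34.3 mm, enclosing both).
λ_enc = λ₁ + λ₂ = (4.64×10^-6) + (-8.62e-7) = 3.778e-6 C/m.
By Gauss's law (flux through the curved wall only), E·2πrL = λ_enc L/ε₀.
E = 2k|λ_enc|/r = 2(8.99×10^9)(3.778e-6)/(0.0714) = 9.51e5 N/C.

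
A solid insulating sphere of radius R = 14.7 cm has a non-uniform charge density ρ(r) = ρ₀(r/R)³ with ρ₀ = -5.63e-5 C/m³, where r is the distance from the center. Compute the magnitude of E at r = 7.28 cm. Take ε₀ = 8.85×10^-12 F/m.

|E| = 9.38e3 N/C

Use a concentric Gaussian sphere at r = 7.28 cm (r < R).
Q_enc = ∫₀^r ρ(r')·4πr'² dr' = (4πρ₀/R³) ∫₀^r r'^5 dr' = 4πρ₀ r^6/(6·R³) = -5.526×10^-9 C.
By Gauss's law, ∮E·dA = E·4πr² = Q_enc/ε₀.
E = |Q_enc|/(4πε₀r²) = (5.526×10^-9)/(4π·8.85×10^-12·(0.0728)²) = 9.38e3 N/C.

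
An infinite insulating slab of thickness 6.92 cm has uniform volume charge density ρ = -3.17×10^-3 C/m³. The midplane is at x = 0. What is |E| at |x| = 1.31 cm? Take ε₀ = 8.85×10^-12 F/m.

E = 4.69e6 N/C

By symmetry E is perpendicular to the slab. A Gaussian pillbox from −1.31 cm to +1.31 cm (face area A) lies entirely within the slab.
Q_enc = ρ·(2x)·A and flux = 2EA, so 2EA = 2ρxA/ε₀ ⇒ E = |ρ|x/ε₀.
E = (3.17×10^-3)(0.0131)/(8.85×10^-12) = 4.69×10^6 N/C.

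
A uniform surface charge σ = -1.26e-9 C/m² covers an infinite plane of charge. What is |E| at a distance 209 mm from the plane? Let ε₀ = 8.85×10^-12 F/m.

|E| ≈ 71.2 N/C

The symmetry is planar: E is normal to the sheet and the same magnitude on both sides. Take a pillbox straddling the sheet with end-cap area A.
Flux Φ = 2EA and Q_enc = σA, so 2EA = σA/ε₀ ⇒ E = |σ|/(2ε₀), independent of distance.
E = |σ|/(2ε₀) = (1.26×10^-9)/(2·8.85×10^-12) = 71.2 N/C.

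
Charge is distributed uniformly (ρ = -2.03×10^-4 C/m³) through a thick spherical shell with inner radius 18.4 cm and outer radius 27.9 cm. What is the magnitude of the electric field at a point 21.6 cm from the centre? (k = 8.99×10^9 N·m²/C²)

Use a concentric Gaussian sphere at r = 21.6 cm (within the shell material, 18.4 cm < r < 27.9 cm).
Enclosed charge is the volume from a to r: Q_enc = (4π/3)ρ(r³ − a³) = -3.272e-6 C.
Gauss's law: E·4πr² = Q_enc/ε₀.
E = k|Q_enc|/r² = (8.99×10^9)(3.272×10^-6)/(0.216)² = 6.31e5 N/C.

|E| ≈ 6.31×10^5 V/m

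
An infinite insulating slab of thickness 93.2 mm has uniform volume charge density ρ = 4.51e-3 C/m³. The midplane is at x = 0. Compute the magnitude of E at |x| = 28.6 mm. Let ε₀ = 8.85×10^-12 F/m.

|E| ≈ 1.46×10^7 N/C

By symmetry E is perpendicular to the slab. A Gaussian pillbox from −28.6 mm to +28.6 mm (face area A) lies entirely within the slab.
Q_enc = ρ·(2x)·A and flux = 2EA, so 2EA = 2ρxA/ε₀ ⇒ E = |ρ|x/ε₀.
E = (4.51×10^-3)(0.0286)/(8.85×10^-12) = 1.46×10^7 N/C.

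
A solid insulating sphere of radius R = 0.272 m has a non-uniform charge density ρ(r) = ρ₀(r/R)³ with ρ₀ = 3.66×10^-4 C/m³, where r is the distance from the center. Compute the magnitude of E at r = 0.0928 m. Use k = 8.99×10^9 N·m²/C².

2.54e4 N/C

Use a concentric Gaussian sphere at r = 0.0928 m (r < R).
Q_enc = ∫₀^r ρ(r')·4πr'² dr' = (4πρ₀/R³) ∫₀^r r'^5 dr' = 4πρ₀ r^6/(6·R³) = 2.433e-8 C.
By Gauss's law, ∮E·dA = E·4πr² = Q_enc/ε₀.
E = k|Q_enc|/r² = (8.99×10^9)(2.433×10^-8)/(0.0928)² = 2.54e4 N/C.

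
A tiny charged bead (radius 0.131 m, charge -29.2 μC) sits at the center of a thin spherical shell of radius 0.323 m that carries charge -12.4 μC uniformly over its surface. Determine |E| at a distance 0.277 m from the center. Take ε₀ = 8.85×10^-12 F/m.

E ≈ 3.42×10^6 V/m

By spherical symmetry E is radial; choose a Gaussian sphere of radius r = 0.277 m (between the bodies, 0.131 m < r < 0.323 m).
Only the inner charge is enclosed; the outer shell contributes nothing inside itself. Q_enc = -29.2 μC = -2.92×10^-5 C.
Applying ∮E·dA = Q_enc/ε₀ with Φ = E(4πr²):
E = |Q_enc|/(4πε₀r²) = (2.92×10^-5)/(4π·8.85×10^-12·(0.277)²) = 3.42e6 N/C.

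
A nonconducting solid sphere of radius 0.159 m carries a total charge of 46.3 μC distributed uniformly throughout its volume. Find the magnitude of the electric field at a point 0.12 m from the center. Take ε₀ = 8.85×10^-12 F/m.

Symmetry ⇒ E = E(r) r̂. Gaussian sphere of radius r = 0.12 m (r < R).
Only the charge within r is enclosed: Q_enc = Q·(r/R)³ = (46.3 μC)·(0.12 m/0.159 m)³ = 1.99×10^-5 C.
Since E is radial and uniform over the Gaussian sphere, Φ = E·4πr² = Q_enc/ε₀.
E = |Q_enc|/(4πε₀r²) = (1.99e-5)/(4π·8.85×10^-12·(0.12)²) = 1.24×10^7 N/C.

E ≈ 1.24e7 N/C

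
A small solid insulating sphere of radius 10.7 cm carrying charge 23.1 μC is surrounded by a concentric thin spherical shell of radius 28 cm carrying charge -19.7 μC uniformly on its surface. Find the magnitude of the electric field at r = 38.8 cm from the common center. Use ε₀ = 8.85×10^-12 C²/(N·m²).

|E| ≈ 2.03×10^5 N/C

Use a concentric Gaussian sphere at r = 38.8 cm (r > 28 cm, enclosing both).
Q_enc = (23.1 μC) + (-19.7 μC) = 3.40e-6 C.
Gauss's law: E·4πr² = Q_enc/ε₀.
E = |Q_enc|/(4πε₀r²) = (3.40×10^-6)/(4π·8.85×10^-12·(0.388)²) = 2.03e5 N/C.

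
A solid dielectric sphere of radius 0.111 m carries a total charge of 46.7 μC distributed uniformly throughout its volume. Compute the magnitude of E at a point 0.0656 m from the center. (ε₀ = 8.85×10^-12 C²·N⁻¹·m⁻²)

Use a concentric Gaussian sphere at r = 0.0656 m (r < R).
Only the charge within r is enclosed: Q_enc = Q·(r/R)³ = (46.7 μC)·(0.0656 m/0.111 m)³ = 9.64×10^-6 C.
Gauss's law: E·4πr² = Q_enc/ε₀.
E = |Q_enc|/(4πε₀r²) = (9.64×10^-6)/(4π·8.85×10^-12·(0.0656)²) = 2.01e7 N/C.

2.01e7 N/C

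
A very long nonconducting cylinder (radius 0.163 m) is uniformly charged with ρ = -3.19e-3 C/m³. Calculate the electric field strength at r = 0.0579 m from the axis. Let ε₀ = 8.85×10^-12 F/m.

1.04×10^7 N/C

Coaxial Gaussian cylinder, radius r = 0.0579 m, length L (r < R).
Enclosed charge per unit length: λ_enc = ρ·πr² = (-3.19e-3)π(0.0579)² = -3.36×10^-5 C/m.
Applying ∮E·dA = Q_enc/ε₀ with the end caps contributing no flux:
E = |λ_enc|/(2πε₀r) = (3.36×10^-5)/(2π·8.85×10^-12·0.0579) = 1.04×10^7 N/C.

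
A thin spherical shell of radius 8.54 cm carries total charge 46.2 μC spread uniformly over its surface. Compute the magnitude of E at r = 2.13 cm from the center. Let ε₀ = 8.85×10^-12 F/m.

E = 0

Symmetry ⇒ E = E(r) r̂. Gaussian sphere of radius r = 2.13 cm (inside the shell, r < 8.54 cm).
All the charge is outside the Gaussian surface: Q_enc = 0, hence E = 0 everywhere inside the shell.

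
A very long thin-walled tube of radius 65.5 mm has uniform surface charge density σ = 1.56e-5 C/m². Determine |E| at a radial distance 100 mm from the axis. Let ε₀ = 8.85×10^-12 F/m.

E ≈ 1.15×10^6 V/m

By cylindrical symmetry E is radial; use a coaxial Gaussian cylinder of radius 100 mm and length L (r > 65.5 mm).
The whole shell is enclosed: λ_enc = σ·2πR = (1.56×10^-5)·2π·(0.0655) = 6.42e-6 C/m.
Applying ∮E·dA = Q_enc/ε₀ with the end caps contributing no flux:
E = |λ_enc|/(2πε₀r) = (6.42×10^-6)/(2π·8.85×10^-12·0.1) = 1.15×10^6 N/C.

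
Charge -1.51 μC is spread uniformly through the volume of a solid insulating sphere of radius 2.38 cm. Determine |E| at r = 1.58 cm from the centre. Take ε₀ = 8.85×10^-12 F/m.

|E| ≈ 1.59e7 N/C

Symmetry ⇒ E = E(r) r̂. Gaussian sphere of radius r = 1.58 cm (r < R).
Only the charge within r is enclosed: Q_enc = Q·(r/R)³ = (-1.51 μC)·(1.58 cm/2.38 cm)³ = -4.418×10^-7 C.
By Gauss's law, ∮E·dA = E·4πr² = Q_enc/ε₀.
E = |Q_enc|/(4πε₀r²) = (4.418×10^-7)/(4π·8.85×10^-12·(0.0158)²) = 1.59×10^7 N/C.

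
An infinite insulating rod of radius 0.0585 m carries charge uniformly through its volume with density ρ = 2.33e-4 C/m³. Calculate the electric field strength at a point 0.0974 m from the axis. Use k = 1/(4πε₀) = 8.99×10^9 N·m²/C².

E ≈ 4.62×10^5 N/C

Coaxial Gaussian cylinder, radius r = 0.0974 m, length L (r > 0.0585 m, full cross-section enclosed).
λ_enc = ρ·πR² = (2.33×10^-4)π(0.0585)² = 2.505×10^-6 C/m.
Gauss's law: E·2πrL = λ_enc L/ε₀.
E = 2k|λ_enc|/r = 2(8.99×10^9)(2.505e-6)/(0.0974) = 4.62e5 N/C.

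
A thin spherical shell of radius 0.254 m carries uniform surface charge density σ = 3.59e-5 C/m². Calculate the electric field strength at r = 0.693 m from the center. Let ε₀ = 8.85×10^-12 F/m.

By spherical symmetry E is radial; choose a Gaussian sphere of radius r = 0.693 m (r > 0.254 m).
The entire shell is enclosed: Q_enc = σ·4πR² = (3.59e-5)·4π·(0.254)² = 2.911×10^-5 C.
Since E is radial and uniform over the Gaussian sphere, Φ = E·4πr² = Q_enc/ε₀.
E = |Q_enc|/(4πε₀r²) = (2.911×10^-5)/(4π·8.85×10^-12·(0.693)²) = 5.45×10^5 N/C.

E = 5.45×10^5 N/C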